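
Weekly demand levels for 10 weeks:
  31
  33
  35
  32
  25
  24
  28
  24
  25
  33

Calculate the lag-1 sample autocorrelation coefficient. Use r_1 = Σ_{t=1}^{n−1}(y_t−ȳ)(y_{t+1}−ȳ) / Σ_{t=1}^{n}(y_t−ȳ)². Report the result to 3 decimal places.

Mean ȳ = (31 + 33 + 35 + 32 + 25 + 24 + 28 + 24 + 25 + 33)/10 = 29.0000
Numerator Σ_{t=1}^{9}(y_t−ȳ)(y_{t+1}−ȳ) = 72.0000
Denominator Σ(y_t−ȳ)² = 164.0000
r_1 = 72.0000 / 164.0000 = 0.439

0.439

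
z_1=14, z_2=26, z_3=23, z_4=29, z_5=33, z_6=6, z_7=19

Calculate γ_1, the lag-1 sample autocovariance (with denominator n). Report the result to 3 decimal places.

Mean z̄ = (14 + 26 + 23 + 29 + 33 + 6 + 19)/7 = 21.4286
Deviations: -7.4286, 4.5714, 1.5714, 7.5714, 11.5714, -15.4286, -2.4286
Σ_{t=1}^{6}(z_t−z̄)(z_{t+1}−z̄) = -68.3265
γ_1 = -68.3265 / 7 = -9.761

-9.761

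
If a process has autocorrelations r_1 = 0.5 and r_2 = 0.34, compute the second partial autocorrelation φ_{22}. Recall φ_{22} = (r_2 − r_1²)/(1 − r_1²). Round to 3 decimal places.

φ_{22} = (r_2 − r_1²) / (1 − r_1²)
r_1² = (0.5)² = 0.25
Numerator = 0.34 − 0.2500 = 0.0900; denominator = 1 − 0.2500 = 0.7500
φ_{22} = 0.0900 / 0.7500 = 0.120

0.120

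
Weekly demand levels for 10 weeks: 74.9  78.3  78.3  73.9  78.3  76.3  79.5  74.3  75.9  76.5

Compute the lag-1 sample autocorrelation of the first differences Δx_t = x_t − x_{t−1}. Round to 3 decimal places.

-0.617

First differences Δx: 3.4, 0.0, -4.4, 4.4, -2.0, 3.2, -5.2, 1.6, 0.6
Mean of differences = 0.1778
Numerator Σ(Δx_t−Δx̄)(Δx_{t+1}−Δx̄) = -58.1649
Denominator Σ(Δx_t−Δx̄)² = 94.1956
r_1(Δx) = -58.1649 / 94.1956 = -0.617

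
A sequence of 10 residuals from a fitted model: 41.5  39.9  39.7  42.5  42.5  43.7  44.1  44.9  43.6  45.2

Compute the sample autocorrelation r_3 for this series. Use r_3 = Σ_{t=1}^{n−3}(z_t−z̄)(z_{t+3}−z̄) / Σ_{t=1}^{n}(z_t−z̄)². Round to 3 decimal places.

Mean z̄ = (41.5 + 39.9 + 39.7 + 42.5 + 42.5 + 43.7 + 44.1 + 44.9 + 43.6 + 45.2)/10 = 42.7600
Σ(z_t−z̄)(z_{t+3}−z̄) = (0.3276) + (0.7436) + (-2.8764) + (-0.3484) + (-0.5564) + (0.7896) + (3.2696) = 1.3492
Denominator Σ(z_t−z̄)² = 33.1840
r_3 = 1.3492 / 33.1840 = 0.041

0.041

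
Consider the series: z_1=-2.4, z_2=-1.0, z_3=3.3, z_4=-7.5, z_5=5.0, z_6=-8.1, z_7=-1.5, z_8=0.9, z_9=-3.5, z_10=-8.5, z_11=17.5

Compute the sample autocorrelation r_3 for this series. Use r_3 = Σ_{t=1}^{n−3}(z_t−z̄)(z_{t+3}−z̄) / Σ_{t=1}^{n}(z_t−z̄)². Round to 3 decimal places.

0.094

Mean z̄ = (-2.4 − 1.0 + 3.3 − 7.5 + 5.0 − 8.1 − 1.5 + 0.9 − 3.5 − 8.5 + 17.5)/11 = -0.5273
Numerator Σ_{t=1}^{8}(z_t−z̄)(z_{t+3}−z̄) = 52.1305
Denominator Σ(z_t−z̄)² = 555.2618
r_3 = 52.1305 / 555.2618 = 0.094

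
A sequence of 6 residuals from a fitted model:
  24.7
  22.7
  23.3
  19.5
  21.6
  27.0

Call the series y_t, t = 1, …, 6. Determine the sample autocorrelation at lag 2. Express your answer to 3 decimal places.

Mean ȳ = (24.7 + 22.7 + 23.3 + 19.5 + 21.6 + 27.0)/6 = 23.1333
Deviations from mean: 1.5667, -0.4333, 0.1667, -3.6333, -1.5333, 3.8667
Numerator Σ_{t=1}^{4}(y_t−ȳ)(y_{t+2}−ȳ) = -12.4689
Denominator Σ(y_t−ȳ)² = 33.1733
r_2 = -12.4689 / 33.1733 = -0.376

-0.376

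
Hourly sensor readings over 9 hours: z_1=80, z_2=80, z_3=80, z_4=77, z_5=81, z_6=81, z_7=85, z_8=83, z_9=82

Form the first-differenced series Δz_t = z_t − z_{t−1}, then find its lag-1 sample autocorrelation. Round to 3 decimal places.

-0.413

First differences Δz: 0, 0, -3, 4, 0, 4, -2, -1
Mean of differences = 0.2500
Numerator Σ(Δz_t−Δz̄)(Δz_{t+1}−Δz̄) = -18.8125
Denominator Σ(Δz_t−Δz̄)² = 45.5000
r_1(Δz) = -18.8125 / 45.5000 = -0.413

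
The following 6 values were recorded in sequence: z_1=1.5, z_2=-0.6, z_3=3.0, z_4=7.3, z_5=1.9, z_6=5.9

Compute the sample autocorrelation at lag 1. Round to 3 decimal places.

-0.057

Mean z̄ = (1.5 − 0.6 + 3.0 + 7.3 + 1.9 + 5.9)/6 = 3.1667
Σ(z_t−z̄)(z_{t+1}−z̄) = (6.2778) + (0.6278) + (-0.6889) + (-5.2356) + (-3.4622) = -2.4811
Denominator Σ(z_t−z̄)² = 43.1533
r_1 = -2.4811 / 43.1533 = -0.057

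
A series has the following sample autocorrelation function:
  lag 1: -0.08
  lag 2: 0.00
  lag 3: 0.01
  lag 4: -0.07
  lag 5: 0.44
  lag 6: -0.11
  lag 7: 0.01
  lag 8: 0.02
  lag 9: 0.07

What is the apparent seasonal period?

The largest autocorrelation is r_5 = 0.44; the remaining lags stay at or below 0.07.
The dominant spike at lag 5 indicates a seasonal period of 5.

5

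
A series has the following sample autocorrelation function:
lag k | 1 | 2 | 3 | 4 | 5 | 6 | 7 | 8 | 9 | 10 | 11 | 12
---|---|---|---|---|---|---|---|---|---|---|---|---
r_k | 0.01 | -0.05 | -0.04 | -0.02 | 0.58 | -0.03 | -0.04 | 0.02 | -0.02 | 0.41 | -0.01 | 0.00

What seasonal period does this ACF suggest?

The largest autocorrelation is r_5 = 0.58, with a weaker echo at lag 10 (0.41); the remaining lags stay at or below 0.02.
The dominant spike at lag 5 indicates a seasonal period of 5.

5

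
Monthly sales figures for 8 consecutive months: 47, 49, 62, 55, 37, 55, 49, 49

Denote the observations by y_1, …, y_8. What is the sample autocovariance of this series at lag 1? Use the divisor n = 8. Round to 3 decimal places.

Mean ȳ = (47 + 49 + 62 + 55 + 37 + 55 + 49 + 49)/8 = 50.3750
Deviations: -3.3750, -1.3750, 11.6250, 4.6250, -13.3750, 4.6250, -1.3750, -1.3750
Σ_{t=1}^{7}(y_t−ȳ)(y_{t+1}−ȳ) = -85.7656
γ_1 = -85.7656 / 8 = -10.721

-10.721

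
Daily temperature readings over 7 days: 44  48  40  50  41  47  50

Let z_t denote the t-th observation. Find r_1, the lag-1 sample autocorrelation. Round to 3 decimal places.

-0.613

Mean z̄ = (44 + 48 + 40 + 50 + 41 + 47 + 50)/7 = 45.7143
Deviations from mean: -1.7143, 2.2857, -5.7143, 4.2857, -4.7143, 1.2857, 4.2857
Σ(z_t−z̄)(z_{t+1}−z̄) = (-3.9184) + (-13.0612) + (-24.4898) + (-20.2041) + (-6.0612) + (5.5102) = -62.2245
Denominator Σ(z_t−z̄)² = 101.4286
r_1 = -62.2245 / 101.4286 = -0.613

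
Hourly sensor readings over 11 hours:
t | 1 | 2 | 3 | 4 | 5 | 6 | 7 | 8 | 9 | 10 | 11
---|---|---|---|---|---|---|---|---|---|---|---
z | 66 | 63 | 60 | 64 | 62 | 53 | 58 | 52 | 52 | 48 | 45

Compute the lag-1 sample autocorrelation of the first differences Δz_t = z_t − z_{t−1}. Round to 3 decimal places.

-0.571

First differences Δz: -3, -3, 4, -2, -9, 5, -6, 0, -4, -3
Mean of differences = -2.1000
Numerator Σ(Δz_t−Δz̄)(Δz_{t+1}−Δz̄) = -91.9100
Denominator Σ(Δz_t−Δz̄)² = 160.9000
r_1(Δz) = -91.9100 / 160.9000 = -0.571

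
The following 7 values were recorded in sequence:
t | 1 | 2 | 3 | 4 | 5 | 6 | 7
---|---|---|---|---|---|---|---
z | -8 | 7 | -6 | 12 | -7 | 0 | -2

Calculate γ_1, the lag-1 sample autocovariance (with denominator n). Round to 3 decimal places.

Mean z̄ = (-8 + 7 − 6 + 12 − 7 + 0 − 2)/7 = -0.5714
Σ_{t=1}^{6}(z_t−z̄)(z_{t+1}−z̄) = -250.8980
γ_1 = -250.8980 / 7 = -35.843

-35.843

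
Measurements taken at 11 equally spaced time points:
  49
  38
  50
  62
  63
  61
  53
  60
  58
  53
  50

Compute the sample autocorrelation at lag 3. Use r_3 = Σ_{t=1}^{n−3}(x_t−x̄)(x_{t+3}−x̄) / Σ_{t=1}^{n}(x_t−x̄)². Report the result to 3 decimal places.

-0.302

Mean x̄ = (49 + 38 + 50 + 62 + 63 + 61 + 53 + 60 + 58 + 53 + 50)/11 = 54.2727
Numerator Σ_{t=1}^{8}(x_t−x̄)(x_{t+3}−x̄) = -169.1322
Denominator Σ(x_t−x̄)² = 560.1818
r_3 = -169.1322 / 560.1818 = -0.302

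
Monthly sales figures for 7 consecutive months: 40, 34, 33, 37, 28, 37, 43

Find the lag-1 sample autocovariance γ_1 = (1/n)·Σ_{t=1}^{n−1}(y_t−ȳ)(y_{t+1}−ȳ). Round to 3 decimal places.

Mean ȳ = (40 + 34 + 33 + 37 + 28 + 37 + 43)/7 = 36.0000
Σ_{t=1}^{6}(y_t−ȳ)(y_{t+1}−ȳ) = -14.0000
γ_1 = -14.0000 / 7 = -2.000

-2.000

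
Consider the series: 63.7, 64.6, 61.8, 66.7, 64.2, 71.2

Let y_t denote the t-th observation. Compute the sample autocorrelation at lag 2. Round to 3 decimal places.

Mean ȳ = (63.7 + 64.6 + 61.8 + 66.7 + 64.2 + 71.2)/6 = 65.3667
Deviations from mean: -1.6667, -0.7667, -3.5667, 1.3333, -1.1667, 5.8333
Σ(y_t−ȳ)(y_{t+2}−ȳ) = (5.9444) + (-1.0222) + (4.1611) + (7.7778) = 16.8611
Denominator Σ(y_t−ȳ)² = 53.2533
r_2 = 16.8611 / 53.2533 = 0.317

0.317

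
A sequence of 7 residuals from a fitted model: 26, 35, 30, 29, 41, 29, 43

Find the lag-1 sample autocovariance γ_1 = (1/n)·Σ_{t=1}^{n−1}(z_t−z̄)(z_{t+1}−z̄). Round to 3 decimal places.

Mean z̄ = (26 + 35 + 30 + 29 + 41 + 29 + 43)/7 = 33.2857
Deviations: -7.2857, 1.7143, -3.2857, -4.2857, 7.7143, -4.2857, 9.7143
Σ_{t=1}^{6}(z_t−z̄)(z_{t+1}−z̄) = -111.7959
γ_1 = -111.7959 / 7 = -15.971

-15.971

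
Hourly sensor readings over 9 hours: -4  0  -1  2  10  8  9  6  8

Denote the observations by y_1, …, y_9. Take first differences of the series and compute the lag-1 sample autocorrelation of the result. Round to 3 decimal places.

First differences Δy: 4, -1, 3, 8, -2, 1, -3, 2
Mean of differences = 1.5000
Numerator Σ(Δy_t−Δȳ)(Δy_{t+1}−Δȳ) = -21.2500
Denominator Σ(Δy_t−Δȳ)² = 90.0000
r_1(Δy) = -21.2500 / 90.0000 = -0.236

-0.236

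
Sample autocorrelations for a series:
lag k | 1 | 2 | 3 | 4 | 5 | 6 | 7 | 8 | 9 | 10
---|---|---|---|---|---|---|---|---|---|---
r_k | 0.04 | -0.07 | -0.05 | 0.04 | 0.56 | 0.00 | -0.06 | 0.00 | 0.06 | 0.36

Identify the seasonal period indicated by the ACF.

5

The largest autocorrelation is r_5 = 0.56, with a weaker echo at lag 10 (0.36); the remaining lags stay at or below 0.06.
The dominant spike at lag 5 indicates a seasonal period of 5.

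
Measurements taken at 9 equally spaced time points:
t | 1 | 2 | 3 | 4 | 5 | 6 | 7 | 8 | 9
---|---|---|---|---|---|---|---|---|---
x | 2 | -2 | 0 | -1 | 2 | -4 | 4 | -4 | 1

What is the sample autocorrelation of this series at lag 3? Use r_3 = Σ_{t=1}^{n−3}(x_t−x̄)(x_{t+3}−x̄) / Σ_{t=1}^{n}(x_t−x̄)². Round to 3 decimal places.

Mean x̄ = (2 − 2 + 0 − 1 + 2 − 4 + 4 − 4 + 1)/9 = -0.2222
Numerator Σ_{t=1}^{6}(x_t−x̄)(x_{t+3}−x̄) = -22.8148
Denominator Σ(x_t−x̄)² = 61.5556
r_3 = -22.8148 / 61.5556 = -0.371

-0.371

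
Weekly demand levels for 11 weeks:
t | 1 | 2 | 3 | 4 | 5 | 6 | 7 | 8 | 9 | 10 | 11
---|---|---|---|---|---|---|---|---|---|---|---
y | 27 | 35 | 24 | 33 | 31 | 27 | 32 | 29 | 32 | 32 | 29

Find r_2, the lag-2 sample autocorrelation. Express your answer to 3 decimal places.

Mean ȳ = (27 + 35 + 24 + 33 + 31 + 27 + 32 + 29 + 32 + 32 + 29)/11 = 30.0909
Numerator Σ_{t=1}^{9}(y_t−ȳ)(y_{t+2}−ȳ) = 23.1653
Denominator Σ(y_t−ȳ)² = 102.9091
r_2 = 23.1653 / 102.9091 = 0.225

0.225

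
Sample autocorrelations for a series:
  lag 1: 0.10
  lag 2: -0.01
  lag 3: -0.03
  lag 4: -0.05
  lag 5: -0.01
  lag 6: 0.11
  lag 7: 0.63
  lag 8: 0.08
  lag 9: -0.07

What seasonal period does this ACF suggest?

The largest autocorrelation is r_7 = 0.63; the remaining lags stay at or below 0.11.
The dominant spike at lag 7 indicates a seasonal period of 7.

7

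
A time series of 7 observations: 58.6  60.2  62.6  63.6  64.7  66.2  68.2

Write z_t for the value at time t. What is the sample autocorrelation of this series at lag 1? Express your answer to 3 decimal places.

Mean z̄ = (58.6 + 60.2 + 62.6 + 63.6 + 64.7 + 66.2 + 68.2)/7 = 63.4429
Σ(z_t−z̄)(z_{t+1}−z̄) = (15.7047) + (2.7333) + (-0.1324) + (0.1976) + (3.4661) + (13.1161) = 35.0853
Denominator Σ(z_t−z̄)² = 66.5171
r_1 = 35.0853 / 66.5171 = 0.527

0.527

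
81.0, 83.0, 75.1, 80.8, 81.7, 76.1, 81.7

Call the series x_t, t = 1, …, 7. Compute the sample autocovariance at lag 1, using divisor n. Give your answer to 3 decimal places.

Mean x̄ = (81.0 + 83.0 + 75.1 + 80.8 + 81.7 + 76.1 + 81.7)/7 = 79.9143
Σ_{t=1}^{6}(x_t−x̄)(x_{t+1}−x̄) = -27.8102
γ_1 = -27.8102 / 7 = -3.973

-3.973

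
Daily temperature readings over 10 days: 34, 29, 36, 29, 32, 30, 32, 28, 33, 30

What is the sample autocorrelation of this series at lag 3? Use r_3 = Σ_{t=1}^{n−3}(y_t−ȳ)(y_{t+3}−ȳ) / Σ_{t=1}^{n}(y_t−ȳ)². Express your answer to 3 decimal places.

Mean ȳ = (34 + 29 + 36 + 29 + 32 + 30 + 32 + 28 + 33 + 30)/10 = 31.3000
Σ(y_t−ȳ)(y_{t+3}−ȳ) = (-6.2100) + (-1.6100) + (-6.1100) + (-1.6100) + (-2.3100) + (-2.2100) + (-0.9100) = -20.9700
Denominator Σ(y_t−ȳ)² = 58.1000
r_3 = -20.9700 / 58.1000 = -0.361

-0.361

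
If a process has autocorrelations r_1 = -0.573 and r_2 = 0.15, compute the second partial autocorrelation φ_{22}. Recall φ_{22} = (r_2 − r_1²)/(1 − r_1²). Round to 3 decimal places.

φ_{22} = (r_2 − r_1²) / (1 − r_1²)
r_1² = (-0.573)² = 0.328329
Numerator = 0.15 − 0.3283 = -0.1783; denominator = 1 − 0.3283 = 0.6717
φ_{22} = -0.1783 / 0.6717 = -0.266

-0.266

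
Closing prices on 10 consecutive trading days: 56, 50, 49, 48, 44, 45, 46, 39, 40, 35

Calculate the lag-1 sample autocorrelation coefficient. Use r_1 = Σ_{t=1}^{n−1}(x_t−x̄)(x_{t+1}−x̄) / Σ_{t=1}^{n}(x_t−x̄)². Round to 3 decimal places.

Mean x̄ = (56 + 50 + 49 + 48 + 44 + 45 + 46 + 39 + 40 + 35)/10 = 45.2000
Numerator Σ_{t=1}^{9}(x_t−x̄)(x_{t+1}−x̄) = 157.7600
Denominator Σ(x_t−x̄)² = 333.6000
r_1 = 157.7600 / 333.6000 = 0.473

0.473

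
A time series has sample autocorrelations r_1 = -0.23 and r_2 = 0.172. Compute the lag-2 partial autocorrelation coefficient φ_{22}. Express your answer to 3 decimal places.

0.126

φ_{22} = (r_2 − r_1²) / (1 − r_1²)
r_1² = (-0.23)² = 0.0529
Numerator = 0.172 − 0.0529 = 0.1191; denominator = 1 − 0.0529 = 0.9471
φ_{22} = 0.1191 / 0.9471 = 0.126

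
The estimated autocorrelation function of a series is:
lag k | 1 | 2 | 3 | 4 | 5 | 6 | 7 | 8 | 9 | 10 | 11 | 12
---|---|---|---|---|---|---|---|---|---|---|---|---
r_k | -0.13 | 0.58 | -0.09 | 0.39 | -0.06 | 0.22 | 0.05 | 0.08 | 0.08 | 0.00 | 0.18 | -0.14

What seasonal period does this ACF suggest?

2

The largest autocorrelation is r_2 = 0.58, with weaker echoes at lags 4 (0.39) and 6 (0.22); the remaining lags stay at or below 0.18.
The dominant spike at lag 2 indicates a seasonal period of 2.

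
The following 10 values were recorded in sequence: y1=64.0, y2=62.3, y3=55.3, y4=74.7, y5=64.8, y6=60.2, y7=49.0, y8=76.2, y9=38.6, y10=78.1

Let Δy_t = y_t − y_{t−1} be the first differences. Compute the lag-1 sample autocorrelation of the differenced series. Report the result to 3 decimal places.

-0.687

First differences Δy: -1.7, -7.0, 19.4, -9.9, -4.6, -11.2, 27.2, -37.6, 39.5
Mean of differences = 1.5667
Numerator Σ(Δy_t−Δȳ)(Δy_{t+1}−Δȳ) = -2996.7844
Denominator Σ(Δy_t−Δȳ)² = 4364.6200
r_1(Δy) = -2996.7844 / 4364.6200 = -0.687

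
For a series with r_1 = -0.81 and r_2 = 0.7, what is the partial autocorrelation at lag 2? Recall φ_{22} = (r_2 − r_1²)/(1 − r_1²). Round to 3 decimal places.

0.128

φ_{22} = (r_2 − r_1²) / (1 − r_1²)
r_1² = (-0.81)² = 0.6561
Numerator = 0.7 − 0.6561 = 0.0439; denominator = 1 − 0.6561 = 0.3439
φ_{22} = 0.0439 / 0.3439 = 0.128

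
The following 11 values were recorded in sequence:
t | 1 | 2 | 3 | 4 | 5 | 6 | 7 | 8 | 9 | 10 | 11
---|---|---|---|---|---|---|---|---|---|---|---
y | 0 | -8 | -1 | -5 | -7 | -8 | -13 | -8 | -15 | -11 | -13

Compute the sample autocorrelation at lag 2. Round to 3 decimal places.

0.554

Mean ȳ = (0 − 8 − 1 − 5 − 7 − 8 − 13 − 8 − 15 − 11 − 13)/11 = -8.0909
Numerator Σ_{t=1}^{9}(y_t−ȳ)(y_{t+2}−ȳ) = 127.8926
Denominator Σ(y_t−ȳ)² = 230.9091
r_2 = 127.8926 / 230.9091 = 0.554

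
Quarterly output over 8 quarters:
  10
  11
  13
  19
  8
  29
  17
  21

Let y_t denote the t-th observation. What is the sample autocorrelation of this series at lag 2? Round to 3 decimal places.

0.364

Mean ȳ = (10 + 11 + 13 + 19 + 8 + 29 + 17 + 21)/8 = 16.0000
Deviations from mean: -6.0000, -5.0000, -3.0000, 3.0000, -8.0000, 13.0000, 1.0000, 5.0000
Σ(y_t−ȳ)(y_{t+2}−ȳ) = (18.0000) + (-15.0000) + (24.0000) + (39.0000) + (-8.0000) + (65.0000) = 123.0000
Denominator Σ(y_t−ȳ)² = 338.0000
r_2 = 123.0000 / 338.0000 = 0.364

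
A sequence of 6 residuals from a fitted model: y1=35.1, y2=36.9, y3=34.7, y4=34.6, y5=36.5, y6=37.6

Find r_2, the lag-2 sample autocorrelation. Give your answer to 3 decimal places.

Mean ȳ = (35.1 + 36.9 + 34.7 + 34.6 + 36.5 + 37.6)/6 = 35.9000
Deviations from mean: -0.8000, 1.0000, -1.2000, -1.3000, 0.6000, 1.7000
Σ(y_t−ȳ)(y_{t+2}−ȳ) = (0.9600) + (-1.3000) + (-0.7200) + (-2.2100) = -3.2700
Denominator Σ(y_t−ȳ)² = 8.0200
r_2 = -3.2700 / 8.0200 = -0.408

-0.408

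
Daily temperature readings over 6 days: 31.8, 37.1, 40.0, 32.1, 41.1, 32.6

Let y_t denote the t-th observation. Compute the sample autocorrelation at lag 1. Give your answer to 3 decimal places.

Mean ȳ = (31.8 + 37.1 + 40.0 + 32.1 + 41.1 + 32.6)/6 = 35.7833
Σ(y_t−ȳ)(y_{t+1}−ȳ) = (-5.2447) + (5.5519) + (-15.5314) + (-19.5831) + (-16.9247) = -51.7319
Denominator Σ(y_t−ȳ)² = 87.3483
r_1 = -51.7319 / 87.3483 = -0.592

-0.592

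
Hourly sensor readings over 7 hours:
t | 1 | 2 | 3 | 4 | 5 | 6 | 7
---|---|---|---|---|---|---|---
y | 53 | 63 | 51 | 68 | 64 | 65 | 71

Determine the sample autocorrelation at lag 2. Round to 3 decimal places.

Mean ȳ = (53 + 63 + 51 + 68 + 64 + 65 + 71)/7 = 62.1429
Deviations from mean: -9.1429, 0.8571, -11.1429, 5.8571, 1.8571, 2.8571, 8.8571
Σ(y_t−ȳ)(y_{t+2}−ȳ) = (101.8776) + (5.0204) + (-20.6939) + (16.7347) + (16.4490) = 119.3878
Denominator Σ(y_t−ȳ)² = 332.8571
r_2 = 119.3878 / 332.8571 = 0.359

0.359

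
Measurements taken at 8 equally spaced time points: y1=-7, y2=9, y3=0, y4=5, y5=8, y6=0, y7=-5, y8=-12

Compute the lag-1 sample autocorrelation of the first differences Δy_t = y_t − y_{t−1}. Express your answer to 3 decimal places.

First differences Δy: 16, -9, 5, 3, -8, -5, -7
Mean of differences = -0.7143
Numerator Σ(Δy_t−Δȳ)(Δy_{t+1}−Δȳ) = -133.5102
Denominator Σ(Δy_t−Δȳ)² = 505.4286
r_1(Δy) = -133.5102 / 505.4286 = -0.264

-0.264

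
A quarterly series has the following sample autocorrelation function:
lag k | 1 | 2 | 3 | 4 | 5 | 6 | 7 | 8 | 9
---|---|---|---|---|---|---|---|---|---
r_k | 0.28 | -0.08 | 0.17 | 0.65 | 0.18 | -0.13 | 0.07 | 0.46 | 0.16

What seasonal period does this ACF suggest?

The largest autocorrelation is r_4 = 0.65, with a weaker echo at lag 8 (0.46); the remaining lags stay at or below 0.28.
The dominant spike at lag 4 indicates a seasonal period of 4.

4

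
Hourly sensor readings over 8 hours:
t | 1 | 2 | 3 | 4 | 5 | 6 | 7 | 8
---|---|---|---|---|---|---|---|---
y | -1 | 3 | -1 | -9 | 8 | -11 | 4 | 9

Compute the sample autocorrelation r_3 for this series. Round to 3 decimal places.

Mean ȳ = (-1 + 3 − 1 − 9 + 8 − 11 + 4 + 9)/8 = 0.2500
Numerator Σ_{t=1}^{5}(y_t−ȳ)(y_{t+3}−ȳ) = 80.0625
Denominator Σ(y_t−ȳ)² = 373.5000
r_3 = 80.0625 / 373.5000 = 0.214

0.214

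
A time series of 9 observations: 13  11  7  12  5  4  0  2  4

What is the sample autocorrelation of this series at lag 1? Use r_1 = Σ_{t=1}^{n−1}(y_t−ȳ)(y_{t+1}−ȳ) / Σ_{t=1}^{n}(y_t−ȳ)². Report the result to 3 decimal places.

0.507

Mean ȳ = (13 + 11 + 7 + 12 + 5 + 4 + 0 + 2 + 4)/9 = 6.4444
Numerator Σ_{t=1}^{8}(y_t−ȳ)(y_{t+1}−ȳ) = 86.2469
Denominator Σ(y_t−ȳ)² = 170.2222
r_1 = 86.2469 / 170.2222 = 0.507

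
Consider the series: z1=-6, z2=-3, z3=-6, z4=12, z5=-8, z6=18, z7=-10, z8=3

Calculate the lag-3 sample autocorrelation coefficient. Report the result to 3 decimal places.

-0.416

Mean z̄ = (-6 − 3 − 6 + 12 − 8 + 18 − 10 + 3)/8 = 0.0000
Deviations from mean: -6.0000, -3.0000, -6.0000, 12.0000, -8.0000, 18.0000, -10.0000, 3.0000
Numerator Σ_{t=1}^{5}(z_t−z̄)(z_{t+3}−z̄) = -300.0000
Denominator Σ(z_t−z̄)² = 722.0000
r_3 = -300.0000 / 722.0000 = -0.416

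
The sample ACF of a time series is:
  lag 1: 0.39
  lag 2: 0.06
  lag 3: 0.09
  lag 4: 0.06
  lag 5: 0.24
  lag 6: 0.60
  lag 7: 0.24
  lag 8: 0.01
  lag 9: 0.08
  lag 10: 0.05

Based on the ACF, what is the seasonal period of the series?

6

The largest autocorrelation is r_6 = 0.60; the remaining lags stay at or below 0.39. The elevated value at lag 1 (0.39), dropping to 0.06 at lag 2, reflects decaying short-term dependence rather than seasonality.
The dominant spike at lag 6 indicates a seasonal period of 6.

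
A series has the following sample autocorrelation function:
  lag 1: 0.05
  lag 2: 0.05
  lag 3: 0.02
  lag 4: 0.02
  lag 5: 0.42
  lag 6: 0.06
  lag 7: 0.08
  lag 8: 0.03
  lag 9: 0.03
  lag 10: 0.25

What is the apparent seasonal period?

5

The largest autocorrelation is r_5 = 0.42, with a weaker echo at lag 10 (0.25); the remaining lags stay at or below 0.08.
The dominant spike at lag 5 indicates a seasonal period of 5.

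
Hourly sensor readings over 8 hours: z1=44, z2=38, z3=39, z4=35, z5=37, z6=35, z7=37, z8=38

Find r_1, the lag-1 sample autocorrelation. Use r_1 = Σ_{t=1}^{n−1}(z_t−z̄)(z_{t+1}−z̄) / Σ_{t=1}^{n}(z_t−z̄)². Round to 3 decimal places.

0.090

Mean z̄ = (44 + 38 + 39 + 35 + 37 + 35 + 37 + 38)/8 = 37.8750
Numerator Σ_{t=1}^{7}(z_t−z̄)(z_{t+1}−z̄) = 5.1094
Denominator Σ(z_t−z̄)² = 56.8750
r_1 = 5.1094 / 56.8750 = 0.090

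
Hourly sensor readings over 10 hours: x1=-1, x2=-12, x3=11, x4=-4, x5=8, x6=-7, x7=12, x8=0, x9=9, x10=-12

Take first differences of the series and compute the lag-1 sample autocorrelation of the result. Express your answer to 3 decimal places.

First differences Δx: -11, 23, -15, 12, -15, 19, -12, 9, -21
Mean of differences = -1.2222
Numerator Σ(Δx_t−Δx̄)(Δx_{t+1}−Δx̄) = -1743.8272
Denominator Σ(Δx_t−Δx̄)² = 2257.5556
r_1(Δx) = -1743.8272 / 2257.5556 = -0.772

-0.772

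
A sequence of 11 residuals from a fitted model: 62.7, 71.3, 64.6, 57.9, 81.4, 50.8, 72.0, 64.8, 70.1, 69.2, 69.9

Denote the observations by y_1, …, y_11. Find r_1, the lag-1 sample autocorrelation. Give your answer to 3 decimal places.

Mean ȳ = (62.7 + 71.3 + 64.6 + 57.9 + 81.4 + 50.8 + 72.0 + 64.8 + 70.1 + 69.2 + 69.9)/11 = 66.7909
Numerator Σ_{t=1}^{10}(y_t−ȳ)(y_{t+1}−ȳ) = -457.1419
Denominator Σ(y_t−ȳ)² = 647.5691
r_1 = -457.1419 / 647.5691 = -0.706

-0.706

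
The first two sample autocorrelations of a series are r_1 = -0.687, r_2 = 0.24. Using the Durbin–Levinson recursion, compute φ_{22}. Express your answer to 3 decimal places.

-0.439

φ_{22} = (r_2 − r_1²) / (1 − r_1²)
r_1² = (-0.687)² = 0.471969
Numerator = 0.24 − 0.4720 = -0.2320; denominator = 1 − 0.4720 = 0.5280
φ_{22} = -0.2320 / 0.5280 = -0.439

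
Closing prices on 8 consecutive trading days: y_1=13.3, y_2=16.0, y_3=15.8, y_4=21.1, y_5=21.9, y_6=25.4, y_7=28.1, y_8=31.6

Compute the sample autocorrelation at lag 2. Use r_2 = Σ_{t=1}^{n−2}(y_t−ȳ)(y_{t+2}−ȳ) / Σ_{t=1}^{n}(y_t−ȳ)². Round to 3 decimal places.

Mean ȳ = (13.3 + 16.0 + 15.8 + 21.1 + 21.9 + 25.4 + 28.1 + 31.6)/8 = 21.6500
Σ(y_t−ȳ)(y_{t+2}−ȳ) = (48.8475) + (3.1075) + (-1.4625) + (-2.0625) + (1.6125) + (37.3125) = 87.3550
Denominator Σ(y_t−ȳ)² = 290.9000
r_2 = 87.3550 / 290.9000 = 0.300

0.300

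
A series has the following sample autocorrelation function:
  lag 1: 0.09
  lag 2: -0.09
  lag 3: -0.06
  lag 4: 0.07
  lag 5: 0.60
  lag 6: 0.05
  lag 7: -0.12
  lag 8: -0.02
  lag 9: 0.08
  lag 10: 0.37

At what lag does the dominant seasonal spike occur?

5

The largest autocorrelation is r_5 = 0.60, with a weaker echo at lag 10 (0.37); the remaining lags stay at or below 0.09.
The dominant spike at lag 5 indicates a seasonal period of 5.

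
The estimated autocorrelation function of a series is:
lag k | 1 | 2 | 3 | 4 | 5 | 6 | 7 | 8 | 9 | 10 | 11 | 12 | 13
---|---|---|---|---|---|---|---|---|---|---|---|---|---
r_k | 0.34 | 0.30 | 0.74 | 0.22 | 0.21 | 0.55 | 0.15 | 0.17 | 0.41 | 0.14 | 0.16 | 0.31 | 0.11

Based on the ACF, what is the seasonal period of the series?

The largest autocorrelation is r_3 = 0.74, with weaker echoes at lags 6 (0.55) and 9 (0.41); the remaining lags stay at or below 0.34. The elevated value at lag 1 (0.34), dropping to 0.30 at lag 2, reflects decaying short-term dependence rather than seasonality.
The dominant spike at lag 3 indicates a seasonal period of 3.

3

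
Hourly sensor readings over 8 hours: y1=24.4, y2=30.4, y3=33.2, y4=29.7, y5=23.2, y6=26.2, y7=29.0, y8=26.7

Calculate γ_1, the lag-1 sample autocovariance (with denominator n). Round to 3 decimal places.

Mean ȳ = (24.4 + 30.4 + 33.2 + 29.7 + 23.2 + 26.2 + 29.0 + 26.7)/8 = 27.8500
Σ_{t=1}^{7}(y_t−ȳ)(y_{t+1}−ȳ) = 10.5925
γ_1 = 10.5925 / 8 = 1.324

1.324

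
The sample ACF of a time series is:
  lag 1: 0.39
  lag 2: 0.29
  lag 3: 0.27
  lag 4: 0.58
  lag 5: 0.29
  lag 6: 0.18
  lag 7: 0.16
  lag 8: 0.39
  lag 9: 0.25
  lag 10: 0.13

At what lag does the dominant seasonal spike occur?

4

The largest autocorrelation is r_4 = 0.58; the remaining lags stay at or below 0.39. The elevated value at lag 1 (0.39), dropping to 0.29 at lag 2, reflects decaying short-term dependence rather than seasonality.
The dominant spike at lag 4 indicates a seasonal period of 4.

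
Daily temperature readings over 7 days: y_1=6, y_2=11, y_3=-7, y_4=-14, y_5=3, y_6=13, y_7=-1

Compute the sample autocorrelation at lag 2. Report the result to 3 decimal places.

Mean ȳ = (6 + 11 − 7 − 14 + 3 + 13 − 1)/7 = 1.5714
Deviations from mean: 4.4286, 9.4286, -8.5714, -15.5714, 1.4286, 11.4286, -2.5714
Numerator Σ_{t=1}^{5}(y_t−ȳ)(y_{t+2}−ȳ) = -378.6531
Denominator Σ(y_t−ȳ)² = 563.7143
r_2 = -378.6531 / 563.7143 = -0.672

-0.672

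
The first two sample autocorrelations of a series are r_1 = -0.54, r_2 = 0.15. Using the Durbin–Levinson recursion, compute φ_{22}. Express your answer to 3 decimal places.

-0.200

φ_{22} = (r_2 − r_1²) / (1 − r_1²)
r_1² = (-0.54)² = 0.2916
Numerator = 0.15 − 0.2916 = -0.1416; denominator = 1 − 0.2916 = 0.7084
φ_{22} = -0.1416 / 0.7084 = -0.200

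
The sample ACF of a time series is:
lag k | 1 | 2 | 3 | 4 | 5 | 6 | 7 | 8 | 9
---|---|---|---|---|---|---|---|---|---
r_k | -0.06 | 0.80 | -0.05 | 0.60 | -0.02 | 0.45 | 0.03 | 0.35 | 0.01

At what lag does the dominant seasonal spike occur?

The largest autocorrelation is r_2 = 0.80, with weaker echoes at lags 4 (0.60), 6 (0.45) and 8 (0.35); the remaining lags stay at or below 0.03.
The dominant spike at lag 2 indicates a seasonal period of 2.

2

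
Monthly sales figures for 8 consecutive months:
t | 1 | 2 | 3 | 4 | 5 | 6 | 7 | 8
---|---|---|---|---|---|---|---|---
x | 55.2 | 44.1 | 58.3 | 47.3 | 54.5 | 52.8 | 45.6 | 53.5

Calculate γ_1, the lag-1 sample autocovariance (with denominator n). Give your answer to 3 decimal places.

-16.875

Mean x̄ = (55.2 + 44.1 + 58.3 + 47.3 + 54.5 + 52.8 + 45.6 + 53.5)/8 = 51.4125
Deviations: 3.7875, -7.3125, 6.8875, -4.1125, 3.0875, 1.3875, -5.8125, 2.0875
Σ_{t=1}^{7}(x_t−x̄)(x_{t+1}−x̄) = -134.9977
γ_1 = -134.9977 / 8 = -16.875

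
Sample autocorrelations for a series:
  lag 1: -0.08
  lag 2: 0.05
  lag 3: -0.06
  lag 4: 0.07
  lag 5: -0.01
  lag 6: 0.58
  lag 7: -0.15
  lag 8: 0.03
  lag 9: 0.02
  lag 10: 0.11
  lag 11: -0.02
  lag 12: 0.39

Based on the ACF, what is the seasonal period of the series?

The largest autocorrelation is r_6 = 0.58, with a weaker echo at lag 12 (0.39); the remaining lags stay at or below 0.11.
The dominant spike at lag 6 indicates a seasonal period of 6.

6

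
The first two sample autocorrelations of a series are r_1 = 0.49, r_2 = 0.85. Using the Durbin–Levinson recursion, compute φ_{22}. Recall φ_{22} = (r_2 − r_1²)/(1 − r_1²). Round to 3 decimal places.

φ_{22} = (r_2 − r_1²) / (1 − r_1²)
r_1² = (0.49)² = 0.2401
Numerator = 0.85 − 0.2401 = 0.6099; denominator = 1 − 0.2401 = 0.7599
φ_{22} = 0.6099 / 0.7599 = 0.803

0.803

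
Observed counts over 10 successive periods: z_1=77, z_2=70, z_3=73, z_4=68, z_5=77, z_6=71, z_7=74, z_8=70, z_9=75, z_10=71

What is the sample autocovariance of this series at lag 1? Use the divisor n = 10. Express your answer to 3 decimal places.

Mean z̄ = (77 + 70 + 73 + 68 + 77 + 71 + 74 + 70 + 75 + 71)/10 = 72.6000
Σ_{t=1}^{9}(z_t−z̄)(z_{t+1}−z̄) = -57.5600
γ_1 = -57.5600 / 10 = -5.756

-5.756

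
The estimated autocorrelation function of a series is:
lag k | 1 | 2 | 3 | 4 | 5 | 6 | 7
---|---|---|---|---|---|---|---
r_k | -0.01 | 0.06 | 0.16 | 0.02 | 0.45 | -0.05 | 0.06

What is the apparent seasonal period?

The largest autocorrelation is r_5 = 0.45; the remaining lags stay at or below 0.16.
The dominant spike at lag 5 indicates a seasonal period of 5.

5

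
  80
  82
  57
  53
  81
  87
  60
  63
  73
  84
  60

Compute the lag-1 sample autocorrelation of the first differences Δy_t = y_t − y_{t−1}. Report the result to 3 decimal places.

First differences Δy: 2, -25, -4, 28, 6, -27, 3, 10, 11, -24
Mean of differences = -2.0000
Numerator Σ(Δy_t−Δȳ)(Δy_{t+1}−Δȳ) = -261.0000
Denominator Σ(Δy_t−Δȳ)² = 2960.0000
r_1(Δy) = -261.0000 / 2960.0000 = -0.088

-0.088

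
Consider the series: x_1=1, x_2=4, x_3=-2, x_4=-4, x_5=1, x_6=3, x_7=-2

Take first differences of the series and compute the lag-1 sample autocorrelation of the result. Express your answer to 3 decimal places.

-0.165

First differences Δx: 3, -6, -2, 5, 2, -5
Mean of differences = -0.5000
Numerator Σ(Δx_t−Δx̄)(Δx_{t+1}−Δx̄) = -16.7500
Denominator Σ(Δx_t−Δx̄)² = 101.5000
r_1(Δx) = -16.7500 / 101.5000 = -0.165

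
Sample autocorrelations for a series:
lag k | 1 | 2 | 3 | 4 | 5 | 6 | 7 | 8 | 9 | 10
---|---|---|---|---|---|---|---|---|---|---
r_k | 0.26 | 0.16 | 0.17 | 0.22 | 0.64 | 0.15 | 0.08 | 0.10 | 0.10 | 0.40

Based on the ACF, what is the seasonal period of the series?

5

The largest autocorrelation is r_5 = 0.64, with a weaker echo at lag 10 (0.40); the remaining lags stay at or below 0.26. The elevated value at lag 1 (0.26), dropping to 0.16 at lag 2, reflects decaying short-term dependence rather than seasonality.
The dominant spike at lag 5 indicates a seasonal period of 5.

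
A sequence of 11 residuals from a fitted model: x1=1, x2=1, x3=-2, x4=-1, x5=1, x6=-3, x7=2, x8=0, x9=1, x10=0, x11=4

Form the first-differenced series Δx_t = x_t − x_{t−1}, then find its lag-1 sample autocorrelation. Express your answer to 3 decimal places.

First differences Δx: 0, -3, 1, 2, -4, 5, -2, 1, -1, 4
Mean of differences = 0.3000
Numerator Σ(Δx_t−Δx̄)(Δx_{t+1}−Δx̄) = -45.7900
Denominator Σ(Δx_t−Δx̄)² = 76.1000
r_1(Δx) = -45.7900 / 76.1000 = -0.602

-0.602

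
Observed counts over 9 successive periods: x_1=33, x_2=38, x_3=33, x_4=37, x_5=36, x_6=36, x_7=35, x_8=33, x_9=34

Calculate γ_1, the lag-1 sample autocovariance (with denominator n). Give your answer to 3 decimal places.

-1.222

Mean x̄ = (33 + 38 + 33 + 37 + 36 + 36 + 35 + 33 + 34)/9 = 35.0000
Σ_{t=1}^{8}(x_t−x̄)(x_{t+1}−x̄) = -11.0000
γ_1 = -11.0000 / 9 = -1.222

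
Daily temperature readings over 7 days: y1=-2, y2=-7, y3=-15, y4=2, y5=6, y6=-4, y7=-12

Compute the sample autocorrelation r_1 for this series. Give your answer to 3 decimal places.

0.066

Mean ȳ = (-2 − 7 − 15 + 2 + 6 − 4 − 12)/7 = -4.5714
Deviations from mean: 2.5714, -2.4286, -10.4286, 6.5714, 10.5714, 0.5714, -7.4286
Σ(y_t−ȳ)(y_{t+1}−ȳ) = (-6.2449) + (25.3265) + (-68.5306) + (69.4694) + (6.0408) + (-4.2449) = 21.8163
Denominator Σ(y_t−ȳ)² = 331.7143
r_1 = 21.8163 / 331.7143 = 0.066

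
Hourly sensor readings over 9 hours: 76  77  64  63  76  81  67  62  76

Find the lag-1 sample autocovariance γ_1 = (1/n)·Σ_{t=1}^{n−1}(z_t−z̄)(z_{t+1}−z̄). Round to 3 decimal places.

0.802

Mean z̄ = (76 + 77 + 64 + 63 + 76 + 81 + 67 + 62 + 76)/9 = 71.3333
Σ_{t=1}^{8}(z_t−z̄)(z_{t+1}−z̄) = 7.2222
γ_1 = 7.2222 / 9 = 0.802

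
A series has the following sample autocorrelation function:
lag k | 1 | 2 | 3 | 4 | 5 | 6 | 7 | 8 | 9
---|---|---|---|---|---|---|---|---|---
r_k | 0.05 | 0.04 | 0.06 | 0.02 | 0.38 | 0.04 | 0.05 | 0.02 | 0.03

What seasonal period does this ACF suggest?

The largest autocorrelation is r_5 = 0.38; the remaining lags stay at or below 0.06.
The dominant spike at lag 5 indicates a seasonal period of 5.

5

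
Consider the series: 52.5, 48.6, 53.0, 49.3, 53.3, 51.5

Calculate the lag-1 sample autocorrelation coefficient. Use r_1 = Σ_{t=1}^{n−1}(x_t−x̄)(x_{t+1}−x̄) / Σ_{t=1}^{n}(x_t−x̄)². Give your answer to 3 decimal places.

-0.752

Mean x̄ = (52.5 + 48.6 + 53.0 + 49.3 + 53.3 + 51.5)/6 = 51.3667
Deviations from mean: 1.1333, -2.7667, 1.6333, -2.0667, 1.9333, 0.1333
Σ(x_t−x̄)(x_{t+1}−x̄) = (-3.1356) + (-4.5189) + (-3.3756) + (-3.9956) + (0.2578) = -14.7678
Denominator Σ(x_t−x̄)² = 19.6333
r_1 = -14.7678 / 19.6333 = -0.752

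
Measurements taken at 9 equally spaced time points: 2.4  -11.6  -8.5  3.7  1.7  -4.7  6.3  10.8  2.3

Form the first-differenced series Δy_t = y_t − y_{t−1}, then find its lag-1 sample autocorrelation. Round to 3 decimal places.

-0.124

First differences Δy: -14.0, 3.1, 12.2, -2.0, -6.4, 11.0, 4.5, -8.5
Mean of differences = -0.0125
Numerator Σ(Δy_t−Δȳ)(Δy_{t+1}−Δȳ) = -76.0502
Denominator Σ(Δy_t−Δȳ)² = 612.9088
r_1(Δy) = -76.0502 / 612.9088 = -0.124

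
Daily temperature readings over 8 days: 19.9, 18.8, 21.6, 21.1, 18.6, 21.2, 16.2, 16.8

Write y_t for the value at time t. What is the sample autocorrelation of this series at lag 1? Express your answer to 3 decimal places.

Mean ȳ = (19.9 + 18.8 + 21.6 + 21.1 + 18.6 + 21.2 + 16.2 + 16.8)/8 = 19.2750
Σ(y_t−ȳ)(y_{t+1}−ȳ) = (-0.2969) + (-1.1044) + (4.2431) + (-1.2319) + (-1.2994) + (-5.9194) + (7.6106) = 2.0019
Denominator Σ(y_t−ȳ)² = 29.0950
r_1 = 2.0019 / 29.0950 = 0.069

0.069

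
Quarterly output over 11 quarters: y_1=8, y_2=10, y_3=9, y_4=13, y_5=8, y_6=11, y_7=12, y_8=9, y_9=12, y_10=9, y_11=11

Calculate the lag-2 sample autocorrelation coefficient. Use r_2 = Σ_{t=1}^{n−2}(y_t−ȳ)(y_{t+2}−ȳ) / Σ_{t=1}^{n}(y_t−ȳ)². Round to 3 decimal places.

0.277

Mean ȳ = (8 + 10 + 9 + 13 + 8 + 11 + 12 + 9 + 12 + 9 + 11)/11 = 10.1818
Numerator Σ_{t=1}^{9}(y_t−ȳ)(y_{t+2}−ȳ) = 8.2066
Denominator Σ(y_t−ȳ)² = 29.6364
r_2 = 8.2066 / 29.6364 = 0.277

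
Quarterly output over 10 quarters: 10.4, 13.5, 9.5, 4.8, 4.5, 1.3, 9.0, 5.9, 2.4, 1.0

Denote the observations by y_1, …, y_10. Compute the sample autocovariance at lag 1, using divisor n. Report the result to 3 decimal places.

6.714

Mean ȳ = (10.4 + 13.5 + 9.5 + 4.8 + 4.5 + 1.3 + 9.0 + 5.9 + 2.4 + 1.0)/10 = 6.2300
Σ_{t=1}^{9}(y_t−ȳ)(y_{t+1}−ȳ) = 67.1401
γ_1 = 67.1401 / 10 = 6.714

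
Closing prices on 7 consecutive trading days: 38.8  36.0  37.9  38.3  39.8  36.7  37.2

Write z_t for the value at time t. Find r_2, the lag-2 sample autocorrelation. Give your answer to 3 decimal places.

-0.237

Mean z̄ = (38.8 + 36.0 + 37.9 + 38.3 + 39.8 + 36.7 + 37.2)/7 = 37.8143
Deviations from mean: 0.9857, -1.8143, 0.0857, 0.4857, 1.9857, -1.1143, -0.6143
Σ(z_t−z̄)(z_{t+2}−z̄) = (0.0845) + (-0.8812) + (0.1702) + (-0.5412) + (-1.2198) = -2.3876
Denominator Σ(z_t−z̄)² = 10.0686
r_2 = -2.3876 / 10.0686 = -0.237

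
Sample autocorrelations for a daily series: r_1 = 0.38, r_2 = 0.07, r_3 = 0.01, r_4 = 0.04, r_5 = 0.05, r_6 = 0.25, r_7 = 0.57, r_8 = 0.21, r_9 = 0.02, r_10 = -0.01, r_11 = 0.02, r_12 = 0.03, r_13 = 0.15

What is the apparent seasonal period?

7

The largest autocorrelation is r_7 = 0.57; the remaining lags stay at or below 0.38. The elevated value at lag 1 (0.38), dropping to 0.07 at lag 2, reflects decaying short-term dependence rather than seasonality.
The dominant spike at lag 7 indicates a seasonal period of 7.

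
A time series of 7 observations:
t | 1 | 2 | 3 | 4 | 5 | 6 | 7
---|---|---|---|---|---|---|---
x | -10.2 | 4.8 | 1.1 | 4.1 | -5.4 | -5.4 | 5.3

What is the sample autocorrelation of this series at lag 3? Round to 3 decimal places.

Mean x̄ = (-10.2 + 4.8 + 1.1 + 4.1 − 5.4 − 5.4 + 5.3)/7 = -0.8143
Deviations from mean: -9.3857, 5.6143, 1.9143, 4.9143, -4.5857, -4.5857, 6.1143
Numerator Σ_{t=1}^{4}(x_t−x̄)(x_{t+3}−x̄) = -50.6006
Denominator Σ(x_t−x̄)² = 226.8686
r_3 = -50.6006 / 226.8686 = -0.223

-0.223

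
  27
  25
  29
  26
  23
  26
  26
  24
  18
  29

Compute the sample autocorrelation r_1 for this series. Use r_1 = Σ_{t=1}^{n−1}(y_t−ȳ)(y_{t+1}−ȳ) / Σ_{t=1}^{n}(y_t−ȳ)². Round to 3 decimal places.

-0.219

Mean ȳ = (27 + 25 + 29 + 26 + 23 + 26 + 26 + 24 + 18 + 29)/10 = 25.3000
Numerator Σ_{t=1}^{9}(y_t−ȳ)(y_{t+1}−ȳ) = -20.1900
Denominator Σ(y_t−ȳ)² = 92.1000
r_1 = -20.1900 / 92.1000 = -0.219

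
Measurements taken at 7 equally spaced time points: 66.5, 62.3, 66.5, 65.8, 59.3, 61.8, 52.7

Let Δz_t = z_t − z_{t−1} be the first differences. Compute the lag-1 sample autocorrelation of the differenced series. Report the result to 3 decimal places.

First differences Δz: -4.2, 4.2, -0.7, -6.5, 2.5, -9.1
Mean of differences = -2.3000
Numerator Σ(Δz_t−Δz̄)(Δz_{t+1}−Δz̄) = -61.4700
Denominator Σ(Δz_t−Δz̄)² = 135.3400
r_1(Δz) = -61.4700 / 135.3400 = -0.454

-0.454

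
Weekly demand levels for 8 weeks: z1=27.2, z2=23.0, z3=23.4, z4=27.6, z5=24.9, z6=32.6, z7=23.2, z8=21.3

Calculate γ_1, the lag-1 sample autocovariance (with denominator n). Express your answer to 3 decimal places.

-1.930

Mean z̄ = (27.2 + 23.0 + 23.4 + 27.6 + 24.9 + 32.6 + 23.2 + 21.3)/8 = 25.4000
Σ_{t=1}^{7}(z_t−z̄)(z_{t+1}−z̄) = -15.4400
γ_1 = -15.4400 / 8 = -1.930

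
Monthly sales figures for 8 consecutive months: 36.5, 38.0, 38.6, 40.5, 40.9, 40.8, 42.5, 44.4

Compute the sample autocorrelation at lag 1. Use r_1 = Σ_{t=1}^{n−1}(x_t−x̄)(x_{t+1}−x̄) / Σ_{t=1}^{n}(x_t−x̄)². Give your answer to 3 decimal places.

0.508

Mean x̄ = (36.5 + 38.0 + 38.6 + 40.5 + 40.9 + 40.8 + 42.5 + 44.4)/8 = 40.2750
Deviations from mean: -3.7750, -2.2750, -1.6750, 0.2250, 0.6250, 0.5250, 2.2250, 4.1250
Σ(x_t−x̄)(x_{t+1}−x̄) = (8.5881) + (3.8106) + (-0.3769) + (0.1406) + (0.3281) + (1.1681) + (9.1781) = 22.8369
Denominator Σ(x_t−x̄)² = 44.9150
r_1 = 22.8369 / 44.9150 = 0.508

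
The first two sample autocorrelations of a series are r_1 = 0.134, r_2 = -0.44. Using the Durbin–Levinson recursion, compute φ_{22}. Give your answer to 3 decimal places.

-0.466

φ_{22} = (r_2 − r_1²) / (1 − r_1²)
r_1² = (0.134)² = 0.017956
Numerator = -0.44 − 0.0180 = -0.4580; denominator = 1 − 0.0180 = 0.9820
φ_{22} = -0.4580 / 0.9820 = -0.466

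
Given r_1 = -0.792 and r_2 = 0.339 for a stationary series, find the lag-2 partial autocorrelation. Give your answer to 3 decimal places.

φ_{22} = (r_2 − r_1²) / (1 − r_1²)
r_1² = (-0.792)² = 0.627264
Numerator = 0.339 − 0.6273 = -0.2883; denominator = 1 − 0.6273 = 0.3727
φ_{22} = -0.2883 / 0.3727 = -0.773

-0.773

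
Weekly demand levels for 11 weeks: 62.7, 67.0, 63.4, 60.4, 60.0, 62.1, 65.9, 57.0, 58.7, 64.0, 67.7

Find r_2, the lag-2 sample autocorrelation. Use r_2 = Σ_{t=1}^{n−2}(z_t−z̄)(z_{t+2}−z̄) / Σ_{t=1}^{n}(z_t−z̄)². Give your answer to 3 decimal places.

-0.483

Mean z̄ = (62.7 + 67.0 + 63.4 + 60.4 + 60.0 + 62.1 + 65.9 + 57.0 + 58.7 + 64.0 + 67.7)/11 = 62.6273
Numerator Σ_{t=1}^{9}(z_t−z̄)(z_{t+2}−z̄) = -56.6697
Denominator Σ(z_t−z̄)² = 117.2818
r_2 = -56.6697 / 117.2818 = -0.483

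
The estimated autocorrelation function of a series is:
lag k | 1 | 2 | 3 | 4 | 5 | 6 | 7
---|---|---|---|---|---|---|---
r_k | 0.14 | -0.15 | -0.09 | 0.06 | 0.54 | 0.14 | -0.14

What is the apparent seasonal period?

The largest autocorrelation is r_5 = 0.54; the remaining lags stay at or below 0.14.
The dominant spike at lag 5 indicates a seasonal period of 5.

5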